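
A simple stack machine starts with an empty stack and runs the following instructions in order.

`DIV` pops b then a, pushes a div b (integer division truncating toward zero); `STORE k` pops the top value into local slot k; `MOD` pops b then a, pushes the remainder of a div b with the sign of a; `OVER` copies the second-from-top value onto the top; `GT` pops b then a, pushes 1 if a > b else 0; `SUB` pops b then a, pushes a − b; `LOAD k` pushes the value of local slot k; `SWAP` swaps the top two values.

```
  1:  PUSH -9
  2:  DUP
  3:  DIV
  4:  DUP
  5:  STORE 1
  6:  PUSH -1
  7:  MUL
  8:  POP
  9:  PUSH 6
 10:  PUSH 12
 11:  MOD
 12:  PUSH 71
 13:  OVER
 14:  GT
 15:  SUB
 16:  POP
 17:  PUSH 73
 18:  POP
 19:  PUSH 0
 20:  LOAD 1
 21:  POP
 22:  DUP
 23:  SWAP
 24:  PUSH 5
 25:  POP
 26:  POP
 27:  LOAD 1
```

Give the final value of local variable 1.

1

PUSH -9  -9
DUP      -9 -9
DIV      1
DUP      1 1
STORE 1  1
PUSH -1  1 -1
MUL      -1
POP      (empty)
PUSH 6   6
PUSH 12  6 12
MOD      6
PUSH 71  6 71
OVER     6 71 6
GT       6 1
SUB      5
POP      (empty)
PUSH 73  73
POP      (empty)
PUSH 0   0
LOAD 1   0 1
POP      0
DUP      0 0
SWAP     0 0
PUSH 5   0 0 5
POP      0 0
POP      0
LOAD 1   0 1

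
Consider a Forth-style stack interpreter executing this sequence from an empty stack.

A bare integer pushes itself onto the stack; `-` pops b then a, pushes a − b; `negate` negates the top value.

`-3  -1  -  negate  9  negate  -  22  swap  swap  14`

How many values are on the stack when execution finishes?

3

-3     → -3
-1     → -3 -1
-      → -2
negate → 2
9      → 2 9
negate → 2 -9
-      → 11
22     → 11 22
swap   → 22 11
swap   → 11 22
14     → 11 22 14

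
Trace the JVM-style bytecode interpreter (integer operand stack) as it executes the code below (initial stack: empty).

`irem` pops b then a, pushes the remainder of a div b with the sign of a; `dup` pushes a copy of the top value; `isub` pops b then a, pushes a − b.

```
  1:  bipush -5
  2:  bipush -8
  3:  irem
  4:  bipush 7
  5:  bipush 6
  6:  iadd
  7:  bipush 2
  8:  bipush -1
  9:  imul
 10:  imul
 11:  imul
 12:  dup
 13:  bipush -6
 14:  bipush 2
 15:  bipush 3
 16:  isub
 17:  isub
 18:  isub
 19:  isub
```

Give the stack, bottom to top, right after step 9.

bipush -5 : -5
bipush -8 : -5 -8
irem      : -5
bipush 7  : -5 7
bipush 6  : -5 7 6
iadd      : -5 13
bipush 2  : -5 13 2
bipush -1 : -5 13 2 -1
imul      : -5 13 -2

[-5, 13, -2]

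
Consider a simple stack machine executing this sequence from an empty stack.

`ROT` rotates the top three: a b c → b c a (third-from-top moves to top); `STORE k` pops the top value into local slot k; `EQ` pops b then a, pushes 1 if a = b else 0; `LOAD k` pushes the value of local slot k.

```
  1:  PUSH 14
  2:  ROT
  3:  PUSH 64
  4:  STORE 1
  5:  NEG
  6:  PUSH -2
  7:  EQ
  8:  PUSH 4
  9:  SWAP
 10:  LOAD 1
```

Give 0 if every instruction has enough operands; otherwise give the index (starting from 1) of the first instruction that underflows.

2

PUSH 14 : [14]
ROT  — needs 3 operands, stack has 1 → underflow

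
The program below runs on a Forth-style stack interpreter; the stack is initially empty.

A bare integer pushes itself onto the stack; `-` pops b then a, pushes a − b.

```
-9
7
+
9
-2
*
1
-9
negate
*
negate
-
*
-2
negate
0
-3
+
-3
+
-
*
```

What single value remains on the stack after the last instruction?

-9     → [-9]
7      → [-9, 7]
+      → [-2]
9      → [-2, 9]
-2     → [-2, 9, -2]
*      → [-2, -18]
1      → [-2, -18, 1]
-9     → [-2, -18, 1, -9]
negate → [-2, -18, 1, 9]
*      → [-2, -18, 9]
negate → [-2, -18, -9]
-      → [-2, -9]
*      → [18]
-2     → [18, -2]
negate → [18, 2]
0      → [18, 2, 0]
-3     → [18, 2, 0, -3]
+      → [18, 2, -3]
-3     → [18, 2, -3, -3]
+      → [18, 2, -6]
-      → [18, 8]
*      → [144]

144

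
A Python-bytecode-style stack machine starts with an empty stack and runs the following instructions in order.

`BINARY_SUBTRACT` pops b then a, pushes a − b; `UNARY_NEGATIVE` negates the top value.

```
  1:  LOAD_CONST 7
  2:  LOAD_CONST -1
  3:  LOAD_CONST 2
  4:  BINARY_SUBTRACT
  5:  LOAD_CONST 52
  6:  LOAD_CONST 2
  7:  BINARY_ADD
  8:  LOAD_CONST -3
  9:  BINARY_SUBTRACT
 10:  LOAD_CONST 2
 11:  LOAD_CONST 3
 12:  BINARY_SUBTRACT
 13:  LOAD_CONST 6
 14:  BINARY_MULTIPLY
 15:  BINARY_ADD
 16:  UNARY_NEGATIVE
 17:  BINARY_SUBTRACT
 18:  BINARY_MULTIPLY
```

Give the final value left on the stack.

LOAD_CONST 7    : 7
LOAD_CONST -1   : 7 -1
LOAD_CONST 2    : 7 -1 2
BINARY_SUBTRACT : 7 -3
LOAD_CONST 52   : 7 -3 52
LOAD_CONST 2    : 7 -3 52 2
BINARY_ADD      : 7 -3 54
LOAD_CONST -3   : 7 -3 54 -3
BINARY_SUBTRACT : 7 -3 57
LOAD_CONST 2    : 7 -3 57 2
LOAD_CONST 3    : 7 -3 57 2 3
BINARY_SUBTRACT : 7 -3 57 -1
LOAD_CONST 6    : 7 -3 57 -1 6
BINARY_MULTIPLY : 7 -3 57 -6
BINARY_ADD      : 7 -3 51
UNARY_NEGATIVE  : 7 -3 -51
BINARY_SUBTRACT : 7 48
BINARY_MULTIPLY : 336

336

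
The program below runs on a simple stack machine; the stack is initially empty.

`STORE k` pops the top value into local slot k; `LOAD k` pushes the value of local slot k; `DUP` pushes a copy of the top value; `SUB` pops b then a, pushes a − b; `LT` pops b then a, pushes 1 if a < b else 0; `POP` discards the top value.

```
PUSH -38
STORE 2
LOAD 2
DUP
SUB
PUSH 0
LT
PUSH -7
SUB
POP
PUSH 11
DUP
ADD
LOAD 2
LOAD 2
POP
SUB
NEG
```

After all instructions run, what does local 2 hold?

-38

PUSH -38  [-38]
STORE 2   []
LOAD 2    [-38]
DUP       [-38, -38]
SUB       [0]
PUSH 0    [0, 0]
LT        [0]
PUSH -7   [0, -7]
SUB       [7]
POP       []
PUSH 11   [11]
DUP       [11, 11]
ADD       [22]
LOAD 2    [22, -38]
LOAD 2    [22, -38, -38]
POP       [22, -38]
SUB       [60]
NEG       [-60]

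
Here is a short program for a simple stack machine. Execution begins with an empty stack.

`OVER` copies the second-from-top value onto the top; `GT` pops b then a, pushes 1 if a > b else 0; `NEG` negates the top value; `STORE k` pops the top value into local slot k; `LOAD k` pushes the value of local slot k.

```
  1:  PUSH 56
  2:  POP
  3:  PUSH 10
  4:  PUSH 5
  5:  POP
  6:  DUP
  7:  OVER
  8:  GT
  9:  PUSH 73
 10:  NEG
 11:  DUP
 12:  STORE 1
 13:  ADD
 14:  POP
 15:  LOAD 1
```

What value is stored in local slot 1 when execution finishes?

-73

PUSH 56 → 56
POP     → (empty)
PUSH 10 → 10
PUSH 5  → 10 5
POP     → 10
DUP     → 10 10
OVER    → 10 10 10
GT      → 10 0
PUSH 73 → 10 0 73
NEG     → 10 0 -73
DUP     → 10 0 -73 -73
STORE 1 → 10 0 -73
ADD     → 10 -73
POP     → 10
LOAD 1  → 10 -73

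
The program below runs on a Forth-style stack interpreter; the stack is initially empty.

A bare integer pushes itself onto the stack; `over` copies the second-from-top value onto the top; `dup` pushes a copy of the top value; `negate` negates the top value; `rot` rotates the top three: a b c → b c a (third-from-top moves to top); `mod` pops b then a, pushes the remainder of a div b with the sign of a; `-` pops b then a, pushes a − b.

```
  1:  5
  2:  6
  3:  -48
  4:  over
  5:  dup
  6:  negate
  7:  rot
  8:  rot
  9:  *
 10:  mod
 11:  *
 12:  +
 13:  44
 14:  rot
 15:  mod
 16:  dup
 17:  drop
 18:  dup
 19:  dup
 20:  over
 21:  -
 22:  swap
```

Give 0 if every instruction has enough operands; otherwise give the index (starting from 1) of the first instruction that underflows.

14

5       5
6       5 6
-48     5 6 -48
over    5 6 -48 6
dup     5 6 -48 6 6
negate  5 6 -48 6 -6
rot     5 6 6 -6 -48
rot     5 6 -6 -48 6
*       5 6 -6 -288
mod     5 6 -6
*       5 -36
+       -31
44      -31 44
rot  — needs 3 operands, stack has 2 → underflow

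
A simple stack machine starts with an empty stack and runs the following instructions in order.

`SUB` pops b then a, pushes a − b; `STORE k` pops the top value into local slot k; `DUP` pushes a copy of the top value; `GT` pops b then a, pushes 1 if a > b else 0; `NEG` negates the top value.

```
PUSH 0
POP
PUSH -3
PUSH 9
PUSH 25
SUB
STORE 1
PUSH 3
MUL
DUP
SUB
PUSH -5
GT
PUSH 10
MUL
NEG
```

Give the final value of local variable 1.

PUSH 0  -> 0
POP     -> (empty)
PUSH -3 -> -3
PUSH 9  -> -3 9
PUSH 25 -> -3 9 25
SUB     -> -3 -16
STORE 1 -> -3
PUSH 3  -> -3 3
MUL     -> -9
DUP     -> -9 -9
SUB     -> 0
PUSH -5 -> 0 -5
GT      -> 1
PUSH 10 -> 1 10
MUL     -> 10
NEG     -> -10

-16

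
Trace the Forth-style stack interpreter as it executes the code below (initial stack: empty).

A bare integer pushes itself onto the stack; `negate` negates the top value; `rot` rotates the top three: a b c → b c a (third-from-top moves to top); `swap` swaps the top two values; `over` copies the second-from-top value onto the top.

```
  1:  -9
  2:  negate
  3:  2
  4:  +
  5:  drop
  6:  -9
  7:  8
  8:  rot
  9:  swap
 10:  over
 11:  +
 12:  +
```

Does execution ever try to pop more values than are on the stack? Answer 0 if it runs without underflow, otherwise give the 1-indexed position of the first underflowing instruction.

8

-9     → -9
negate → 9
2      → 9 2
+      → 11
drop   → (empty)
-9     → -9
8      → -9 8
rot  — needs 3 operands, stack has 2 → underflow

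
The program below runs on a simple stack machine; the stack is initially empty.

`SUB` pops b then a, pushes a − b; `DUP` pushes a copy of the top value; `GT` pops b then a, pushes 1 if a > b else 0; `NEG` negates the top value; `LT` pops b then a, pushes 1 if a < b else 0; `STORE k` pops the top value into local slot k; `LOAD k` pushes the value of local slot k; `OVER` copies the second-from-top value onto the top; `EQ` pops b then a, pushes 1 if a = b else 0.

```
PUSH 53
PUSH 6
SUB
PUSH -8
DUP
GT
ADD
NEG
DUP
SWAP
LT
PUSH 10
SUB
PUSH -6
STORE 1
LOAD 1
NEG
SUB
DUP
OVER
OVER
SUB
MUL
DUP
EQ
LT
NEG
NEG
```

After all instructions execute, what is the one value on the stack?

PUSH 53 -> 53
PUSH 6  -> 53 6
SUB     -> 47
PUSH -8 -> 47 -8
DUP     -> 47 -8 -8
GT      -> 47 0
ADD     -> 47
NEG     -> -47
DUP     -> -47 -47
SWAP    -> -47 -47
LT      -> 0
PUSH 10 -> 0 10
SUB     -> -10
PUSH -6 -> -10 -6
STORE 1 -> -10
LOAD 1  -> -10 -6
NEG     -> -10 6
SUB     -> -16
DUP     -> -16 -16
OVER    -> -16 -16 -16
OVER    -> -16 -16 -16 -16
SUB     -> -16 -16 0
MUL     -> -16 0
DUP     -> -16 0 0
EQ      -> -16 1
LT      -> 1
NEG     -> -1
NEG     -> 1

1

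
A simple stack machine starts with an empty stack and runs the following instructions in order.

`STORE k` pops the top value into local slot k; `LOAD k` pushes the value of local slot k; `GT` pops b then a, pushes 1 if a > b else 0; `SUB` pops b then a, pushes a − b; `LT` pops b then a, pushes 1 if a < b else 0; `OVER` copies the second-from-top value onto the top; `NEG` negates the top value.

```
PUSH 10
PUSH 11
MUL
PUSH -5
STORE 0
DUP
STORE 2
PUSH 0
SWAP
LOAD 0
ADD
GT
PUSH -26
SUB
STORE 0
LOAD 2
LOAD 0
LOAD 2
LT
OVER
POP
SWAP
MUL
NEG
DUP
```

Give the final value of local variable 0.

PUSH 10   10
PUSH 11   10 11
MUL       110
PUSH -5   110 -5
STORE 0   110
DUP       110 110
STORE 2   110
PUSH 0    110 0
SWAP      0 110
LOAD 0    0 110 -5
ADD       0 105
GT        0
PUSH -26  0 -26
SUB       26
STORE 0   (empty)
LOAD 2    110
LOAD 0    110 26
LOAD 2    110 26 110
LT        110 1
OVER      110 1 110
POP       110 1
SWAP      1 110
MUL       110
NEG       -110
DUP       -110 -110

26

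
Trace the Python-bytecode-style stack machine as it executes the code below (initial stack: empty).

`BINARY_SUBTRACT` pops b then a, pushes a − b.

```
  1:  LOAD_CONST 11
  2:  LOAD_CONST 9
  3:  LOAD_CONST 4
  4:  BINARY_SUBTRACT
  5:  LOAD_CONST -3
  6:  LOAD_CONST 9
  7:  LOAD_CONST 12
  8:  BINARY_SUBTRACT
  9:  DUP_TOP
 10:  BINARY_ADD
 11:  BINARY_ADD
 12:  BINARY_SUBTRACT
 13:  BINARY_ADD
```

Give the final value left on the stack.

LOAD_CONST 11   : [11]
LOAD_CONST 9    : [11, 9]
LOAD_CONST 4    : [11, 9, 4]
BINARY_SUBTRACT : [11, 5]
LOAD_CONST -3   : [11, 5, -3]
LOAD_CONST 9    : [11, 5, -3, 9]
LOAD_CONST 12   : [11, 5, -3, 9, 12]
BINARY_SUBTRACT : [11, 5, -3, -3]
DUP_TOP         : [11, 5, -3, -3, -3]
BINARY_ADD      : [11, 5, -3, -6]
BINARY_ADD      : [11, 5, -9]
BINARY_SUBTRACT : [11, 14]
BINARY_ADD      : [25]

25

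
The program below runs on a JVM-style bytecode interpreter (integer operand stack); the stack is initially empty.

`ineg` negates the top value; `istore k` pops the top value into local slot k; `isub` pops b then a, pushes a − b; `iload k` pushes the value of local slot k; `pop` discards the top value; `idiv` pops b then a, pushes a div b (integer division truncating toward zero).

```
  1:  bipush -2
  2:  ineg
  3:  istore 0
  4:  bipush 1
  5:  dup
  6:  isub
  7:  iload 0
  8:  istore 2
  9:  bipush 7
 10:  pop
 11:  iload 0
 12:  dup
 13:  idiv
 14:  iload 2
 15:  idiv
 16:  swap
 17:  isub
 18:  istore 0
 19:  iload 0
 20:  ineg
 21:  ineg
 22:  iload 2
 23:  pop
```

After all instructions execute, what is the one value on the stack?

0

bipush -2  -2
ineg       2
istore 0   (empty)
bipush 1   1
dup        1 1
isub       0
iload 0    0 2
istore 2   0
bipush 7   0 7
pop        0
iload 0    0 2
dup        0 2 2
idiv       0 1
iload 2    0 1 2
idiv       0 0
swap       0 0
isub       0
istore 0   (empty)
iload 0    0
ineg       0
ineg       0
iload 2    0 2
pop        0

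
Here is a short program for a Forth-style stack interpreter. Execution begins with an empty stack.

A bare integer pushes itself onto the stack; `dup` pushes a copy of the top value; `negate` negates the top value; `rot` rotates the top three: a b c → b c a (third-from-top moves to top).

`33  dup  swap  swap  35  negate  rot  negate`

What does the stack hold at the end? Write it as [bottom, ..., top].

33     : [33]
dup    : [33, 33]
swap   : [33, 33]
swap   : [33, 33]
35     : [33, 33, 35]
negate : [33, 33, -35]
rot    : [33, -35, 33]
negate : [33, -35, -33]

[33, -35, -33]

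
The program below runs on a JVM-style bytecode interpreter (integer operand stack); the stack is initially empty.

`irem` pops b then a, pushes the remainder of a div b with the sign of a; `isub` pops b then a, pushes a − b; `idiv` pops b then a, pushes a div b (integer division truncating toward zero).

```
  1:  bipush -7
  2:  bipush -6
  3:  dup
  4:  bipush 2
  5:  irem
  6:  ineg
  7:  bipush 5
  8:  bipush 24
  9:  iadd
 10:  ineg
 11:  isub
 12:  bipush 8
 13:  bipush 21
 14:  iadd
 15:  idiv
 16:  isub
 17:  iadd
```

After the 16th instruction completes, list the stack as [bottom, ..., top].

[-7, -7]

bipush -7  [-7]
bipush -6  [-7, -6]
dup        [-7, -6, -6]
bipush 2   [-7, -6, -6, 2]
irem       [-7, -6, 0]
ineg       [-7, -6, 0]
bipush 5   [-7, -6, 0, 5]
bipush 24  [-7, -6, 0, 5, 24]
iadd       [-7, -6, 0, 29]
ineg       [-7, -6, 0, -29]
isub       [-7, -6, 29]
bipush 8   [-7, -6, 29, 8]
bipush 21  [-7, -6, 29, 8, 21]
iadd       [-7, -6, 29, 29]
idiv       [-7, -6, 1]
isub       [-7, -7]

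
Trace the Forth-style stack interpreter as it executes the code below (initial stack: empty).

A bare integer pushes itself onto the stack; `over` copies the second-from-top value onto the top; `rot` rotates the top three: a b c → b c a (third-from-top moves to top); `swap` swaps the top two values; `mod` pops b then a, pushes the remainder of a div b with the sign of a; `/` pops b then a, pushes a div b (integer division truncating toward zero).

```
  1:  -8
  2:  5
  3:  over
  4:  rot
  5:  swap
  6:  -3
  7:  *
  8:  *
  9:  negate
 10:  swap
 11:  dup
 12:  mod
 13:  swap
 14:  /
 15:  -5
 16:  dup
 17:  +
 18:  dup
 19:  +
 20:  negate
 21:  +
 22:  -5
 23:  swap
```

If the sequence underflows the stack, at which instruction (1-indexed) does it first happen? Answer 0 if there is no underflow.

0

-8     → -8
5      → -8 5
over   → -8 5 -8
rot    → 5 -8 -8
swap   → 5 -8 -8
-3     → 5 -8 -8 -3
*      → 5 -8 24
*      → 5 -192
negate → 5 192
swap   → 192 5
dup    → 192 5 5
mod    → 192 0
swap   → 0 192
/      → 0
-5     → 0 -5
dup    → 0 -5 -5
+      → 0 -10
dup    → 0 -10 -10
+      → 0 -20
negate → 0 20
+      → 20
-5     → 20 -5
swap   → -5 20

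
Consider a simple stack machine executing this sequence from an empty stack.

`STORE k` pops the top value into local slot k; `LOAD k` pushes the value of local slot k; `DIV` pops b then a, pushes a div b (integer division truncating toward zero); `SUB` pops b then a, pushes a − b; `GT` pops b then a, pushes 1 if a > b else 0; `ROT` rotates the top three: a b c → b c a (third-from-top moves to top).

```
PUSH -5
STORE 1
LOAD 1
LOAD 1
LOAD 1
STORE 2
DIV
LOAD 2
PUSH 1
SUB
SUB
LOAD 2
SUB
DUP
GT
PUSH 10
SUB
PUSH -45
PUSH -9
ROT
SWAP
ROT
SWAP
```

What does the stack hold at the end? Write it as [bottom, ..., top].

PUSH -5  : -5
STORE 1  : (empty)
LOAD 1   : -5
LOAD 1   : -5 -5
LOAD 1   : -5 -5 -5
STORE 2  : -5 -5
DIV      : 1
LOAD 2   : 1 -5
PUSH 1   : 1 -5 1
SUB      : 1 -6
SUB      : 7
LOAD 2   : 7 -5
SUB      : 12
DUP      : 12 12
GT       : 0
PUSH 10  : 0 10
SUB      : -10
PUSH -45 : -10 -45
PUSH -9  : -10 -45 -9
ROT      : -45 -9 -10
SWAP     : -45 -10 -9
ROT      : -10 -9 -45
SWAP     : -10 -45 -9

[-10, -45, -9]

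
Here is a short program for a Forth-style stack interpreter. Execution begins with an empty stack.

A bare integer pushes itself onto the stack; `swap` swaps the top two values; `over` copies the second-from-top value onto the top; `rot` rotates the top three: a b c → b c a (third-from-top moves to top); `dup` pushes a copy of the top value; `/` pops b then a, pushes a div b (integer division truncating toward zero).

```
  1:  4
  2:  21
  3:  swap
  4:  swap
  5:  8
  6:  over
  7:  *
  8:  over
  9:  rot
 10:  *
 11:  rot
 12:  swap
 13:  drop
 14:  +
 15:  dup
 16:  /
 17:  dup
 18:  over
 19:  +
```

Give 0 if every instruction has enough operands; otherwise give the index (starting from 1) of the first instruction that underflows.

4    → [4]
21   → [4, 21]
swap → [21, 4]
swap → [4, 21]
8    → [4, 21, 8]
over → [4, 21, 8, 21]
*    → [4, 21, 168]
over → [4, 21, 168, 21]
rot  → [4, 168, 21, 21]
*    → [4, 168, 441]
rot  → [168, 441, 4]
swap → [168, 4, 441]
drop → [168, 4]
+    → [172]
dup  → [172, 172]
/    → [1]
dup  → [1, 1]
over → [1, 1, 1]
+    → [1, 2]

0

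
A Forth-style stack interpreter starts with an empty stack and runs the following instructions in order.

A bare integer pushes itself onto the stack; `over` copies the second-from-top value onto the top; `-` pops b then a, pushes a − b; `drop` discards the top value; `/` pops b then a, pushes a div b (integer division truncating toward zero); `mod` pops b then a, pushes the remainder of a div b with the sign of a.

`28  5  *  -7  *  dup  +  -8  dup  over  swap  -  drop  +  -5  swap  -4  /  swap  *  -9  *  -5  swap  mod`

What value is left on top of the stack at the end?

-5

28   → [28]
5    → [28, 5]
*    → [140]
-7   → [140, -7]
*    → [-980]
dup  → [-980, -980]
+    → [-1960]
-8   → [-1960, -8]
dup  → [-1960, -8, -8]
over → [-1960, -8, -8, -8]
swap → [-1960, -8, -8, -8]
-    → [-1960, -8, 0]
drop → [-1960, -8]
+    → [-1968]
-5   → [-1968, -5]
swap → [-5, -1968]
-4   → [-5, -1968, -4]
/    → [-5, 492]
swap → [492, -5]
*    → [-2460]
-9   → [-2460, -9]
*    → [22140]
-5   → [22140, -5]
swap → [-5, 22140]
mod  → [-5]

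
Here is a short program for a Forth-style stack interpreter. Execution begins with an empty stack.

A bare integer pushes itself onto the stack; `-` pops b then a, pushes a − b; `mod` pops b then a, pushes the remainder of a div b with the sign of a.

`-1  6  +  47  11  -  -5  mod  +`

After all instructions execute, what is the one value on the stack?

-1  -> [-1]
6   -> [-1, 6]
+   -> [5]
47  -> [5, 47]
11  -> [5, 47, 11]
-   -> [5, 36]
-5  -> [5, 36, -5]
mod -> [5, 1]
+   -> [6]

6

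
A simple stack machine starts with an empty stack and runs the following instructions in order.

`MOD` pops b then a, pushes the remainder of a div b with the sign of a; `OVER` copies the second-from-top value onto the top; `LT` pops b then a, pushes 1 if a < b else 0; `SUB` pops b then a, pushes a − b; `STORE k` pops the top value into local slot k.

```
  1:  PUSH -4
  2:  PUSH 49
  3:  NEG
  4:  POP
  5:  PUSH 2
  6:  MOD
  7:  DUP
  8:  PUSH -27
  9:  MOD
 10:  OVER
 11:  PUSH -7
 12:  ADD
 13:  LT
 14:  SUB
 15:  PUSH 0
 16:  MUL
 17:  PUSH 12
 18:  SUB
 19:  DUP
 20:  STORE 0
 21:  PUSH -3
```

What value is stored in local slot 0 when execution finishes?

-12

PUSH -4   [-4]
PUSH 49   [-4, 49]
NEG       [-4, -49]
POP       [-4]
PUSH 2    [-4, 2]
MOD       [0]
DUP       [0, 0]
PUSH -27  [0, 0, -27]
MOD       [0, 0]
OVER      [0, 0, 0]
PUSH -7   [0, 0, 0, -7]
ADD       [0, 0, -7]
LT        [0, 0]
SUB       [0]
PUSH 0    [0, 0]
MUL       [0]
PUSH 12   [0, 12]
SUB       [-12]
DUP       [-12, -12]
STORE 0   [-12]
PUSH -3   [-12, -3]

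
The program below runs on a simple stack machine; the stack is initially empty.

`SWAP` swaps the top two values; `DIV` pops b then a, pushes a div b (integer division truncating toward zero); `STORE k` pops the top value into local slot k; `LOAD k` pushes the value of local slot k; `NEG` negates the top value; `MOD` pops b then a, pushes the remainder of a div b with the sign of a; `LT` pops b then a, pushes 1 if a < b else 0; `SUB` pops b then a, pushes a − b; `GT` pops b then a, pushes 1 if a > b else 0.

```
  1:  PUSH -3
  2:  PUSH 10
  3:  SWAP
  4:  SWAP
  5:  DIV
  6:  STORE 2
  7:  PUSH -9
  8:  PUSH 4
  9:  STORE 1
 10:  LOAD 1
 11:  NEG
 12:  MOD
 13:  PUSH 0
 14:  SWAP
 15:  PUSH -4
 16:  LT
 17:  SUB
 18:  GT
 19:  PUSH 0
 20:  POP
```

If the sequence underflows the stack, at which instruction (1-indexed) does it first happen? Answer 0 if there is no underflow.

18

PUSH -3 → [-3]
PUSH 10 → [-3, 10]
SWAP    → [10, -3]
SWAP    → [-3, 10]
DIV     → [0]
STORE 2 → []
PUSH -9 → [-9]
PUSH 4  → [-9, 4]
STORE 1 → [-9]
LOAD 1  → [-9, 4]
NEG     → [-9, -4]
MOD     → [-1]
PUSH 0  → [-1, 0]
SWAP    → [0, -1]
PUSH -4 → [0, -1, -4]
LT      → [0, 0]
SUB     → [0]
GT  — needs 2 operands, stack has 1 → underflow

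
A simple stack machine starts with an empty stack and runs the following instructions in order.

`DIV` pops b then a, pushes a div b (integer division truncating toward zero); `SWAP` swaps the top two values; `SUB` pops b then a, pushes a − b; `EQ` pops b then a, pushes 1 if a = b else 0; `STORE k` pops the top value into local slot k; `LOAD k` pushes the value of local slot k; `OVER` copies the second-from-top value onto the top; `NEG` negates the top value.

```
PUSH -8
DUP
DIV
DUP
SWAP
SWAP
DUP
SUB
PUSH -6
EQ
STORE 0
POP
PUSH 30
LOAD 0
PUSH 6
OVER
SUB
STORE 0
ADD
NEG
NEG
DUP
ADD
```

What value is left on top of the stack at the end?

60

PUSH -8 -> [-8]
DUP     -> [-8, -8]
DIV     -> [1]
DUP     -> [1, 1]
SWAP    -> [1, 1]
SWAP    -> [1, 1]
DUP     -> [1, 1, 1]
SUB     -> [1, 0]
PUSH -6 -> [1, 0, -6]
EQ      -> [1, 0]
STORE 0 -> [1]
POP     -> []
PUSH 30 -> [30]
LOAD 0  -> [30, 0]
PUSH 6  -> [30, 0, 6]
OVER    -> [30, 0, 6, 0]
SUB     -> [30, 0, 6]
STORE 0 -> [30, 0]
ADD     -> [30]
NEG     -> [-30]
NEG     -> [30]
DUP     -> [30, 30]
ADD     -> [60]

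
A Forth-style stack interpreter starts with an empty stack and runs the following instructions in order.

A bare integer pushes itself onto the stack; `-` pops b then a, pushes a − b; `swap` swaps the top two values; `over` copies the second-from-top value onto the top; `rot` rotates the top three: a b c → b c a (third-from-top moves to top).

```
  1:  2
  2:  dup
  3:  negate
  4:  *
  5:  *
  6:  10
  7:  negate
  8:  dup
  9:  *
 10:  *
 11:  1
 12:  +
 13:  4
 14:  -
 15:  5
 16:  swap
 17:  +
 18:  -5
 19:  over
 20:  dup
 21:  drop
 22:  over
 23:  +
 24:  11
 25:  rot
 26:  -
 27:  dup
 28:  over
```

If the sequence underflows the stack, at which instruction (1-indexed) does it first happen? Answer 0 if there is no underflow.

5

2      -> [2]
dup    -> [2, 2]
negate -> [2, -2]
*      -> [-4]
*  — needs 2 operands, stack has 1 → underflow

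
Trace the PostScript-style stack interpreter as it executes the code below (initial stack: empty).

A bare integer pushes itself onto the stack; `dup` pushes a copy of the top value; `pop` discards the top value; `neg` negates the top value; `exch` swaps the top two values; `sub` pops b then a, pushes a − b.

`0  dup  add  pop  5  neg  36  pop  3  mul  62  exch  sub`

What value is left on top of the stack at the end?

77

0    → 0
dup  → 0 0
add  → 0
pop  → (empty)
5    → 5
neg  → -5
36   → -5 36
pop  → -5
3    → -5 3
mul  → -15
62   → -15 62
exch → 62 -15
sub  → 77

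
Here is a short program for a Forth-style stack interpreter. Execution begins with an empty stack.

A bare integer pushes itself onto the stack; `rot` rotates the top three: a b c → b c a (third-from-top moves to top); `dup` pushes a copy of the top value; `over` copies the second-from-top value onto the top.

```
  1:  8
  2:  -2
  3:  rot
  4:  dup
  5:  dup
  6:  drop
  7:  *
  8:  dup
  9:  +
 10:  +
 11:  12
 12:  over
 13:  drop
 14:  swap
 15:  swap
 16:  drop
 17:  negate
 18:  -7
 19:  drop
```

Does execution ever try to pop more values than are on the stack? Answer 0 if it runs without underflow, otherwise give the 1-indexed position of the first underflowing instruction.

3

8  -> 8
-2 -> 8 -2
rot  — needs 3 operands, stack has 2 → underflow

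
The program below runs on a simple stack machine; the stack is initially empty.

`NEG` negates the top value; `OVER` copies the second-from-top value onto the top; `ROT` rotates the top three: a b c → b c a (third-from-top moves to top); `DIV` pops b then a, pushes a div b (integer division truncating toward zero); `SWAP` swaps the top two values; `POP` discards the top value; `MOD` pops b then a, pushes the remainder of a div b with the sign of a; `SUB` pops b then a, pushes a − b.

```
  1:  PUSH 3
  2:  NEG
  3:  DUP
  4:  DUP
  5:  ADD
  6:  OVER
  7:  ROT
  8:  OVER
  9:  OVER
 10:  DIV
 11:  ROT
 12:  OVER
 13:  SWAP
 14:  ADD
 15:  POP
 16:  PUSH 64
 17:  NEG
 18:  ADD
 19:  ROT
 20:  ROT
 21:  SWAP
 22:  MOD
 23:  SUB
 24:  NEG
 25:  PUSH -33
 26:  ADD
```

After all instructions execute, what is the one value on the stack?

27

PUSH 3   -> 3
NEG      -> -3
DUP      -> -3 -3
DUP      -> -3 -3 -3
ADD      -> -3 -6
OVER     -> -3 -6 -3
ROT      -> -6 -3 -3
OVER     -> -6 -3 -3 -3
OVER     -> -6 -3 -3 -3 -3
DIV      -> -6 -3 -3 1
ROT      -> -6 -3 1 -3
OVER     -> -6 -3 1 -3 1
SWAP     -> -6 -3 1 1 -3
ADD      -> -6 -3 1 -2
POP      -> -6 -3 1
PUSH 64  -> -6 -3 1 64
NEG      -> -6 -3 1 -64
ADD      -> -6 -3 -63
ROT      -> -3 -63 -6
ROT      -> -63 -6 -3
SWAP     -> -63 -3 -6
MOD      -> -63 -3
SUB      -> -60
NEG      -> 60
PUSH -33 -> 60 -33
ADD      -> 27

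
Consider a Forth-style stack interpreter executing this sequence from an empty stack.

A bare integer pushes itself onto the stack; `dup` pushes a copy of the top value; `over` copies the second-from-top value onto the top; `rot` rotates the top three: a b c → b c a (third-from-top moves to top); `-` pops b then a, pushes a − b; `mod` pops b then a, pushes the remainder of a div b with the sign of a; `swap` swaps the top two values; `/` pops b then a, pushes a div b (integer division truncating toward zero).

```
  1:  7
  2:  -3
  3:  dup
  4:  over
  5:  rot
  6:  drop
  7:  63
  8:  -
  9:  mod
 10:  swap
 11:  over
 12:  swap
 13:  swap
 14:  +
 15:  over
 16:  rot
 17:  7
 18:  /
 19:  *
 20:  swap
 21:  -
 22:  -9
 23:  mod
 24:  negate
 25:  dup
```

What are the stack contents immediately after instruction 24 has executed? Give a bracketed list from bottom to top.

7       [7]
-3      [7, -3]
dup     [7, -3, -3]
over    [7, -3, -3, -3]
rot     [7, -3, -3, -3]
drop    [7, -3, -3]
63      [7, -3, -3, 63]
-       [7, -3, -66]
mod     [7, -3]
swap    [-3, 7]
over    [-3, 7, -3]
swap    [-3, -3, 7]
swap    [-3, 7, -3]
+       [-3, 4]
over    [-3, 4, -3]
rot     [4, -3, -3]
7       [4, -3, -3, 7]
/       [4, -3, 0]
*       [4, 0]
swap    [0, 4]
-       [-4]
-9      [-4, -9]
mod     [-4]
negate  [4]

[4]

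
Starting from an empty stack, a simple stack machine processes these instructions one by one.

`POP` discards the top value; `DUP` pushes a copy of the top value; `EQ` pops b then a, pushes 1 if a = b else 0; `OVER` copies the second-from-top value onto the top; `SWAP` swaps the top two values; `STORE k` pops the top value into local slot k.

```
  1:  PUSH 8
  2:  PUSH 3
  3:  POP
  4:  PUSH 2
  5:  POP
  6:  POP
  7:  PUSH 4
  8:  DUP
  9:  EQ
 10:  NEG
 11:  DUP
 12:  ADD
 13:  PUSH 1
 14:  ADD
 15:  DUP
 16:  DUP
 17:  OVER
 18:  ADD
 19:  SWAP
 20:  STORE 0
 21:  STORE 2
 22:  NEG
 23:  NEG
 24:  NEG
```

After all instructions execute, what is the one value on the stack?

PUSH 8  → [8]
PUSH 3  → [8, 3]
POP     → [8]
PUSH 2  → [8, 2]
POP     → [8]
POP     → []
PUSH 4  → [4]
DUP     → [4, 4]
EQ      → [1]
NEG     → [-1]
DUP     → [-1, -1]
ADD     → [-2]
PUSH 1  → [-2, 1]
ADD     → [-1]
DUP     → [-1, -1]
DUP     → [-1, -1, -1]
OVER    → [-1, -1, -1, -1]
ADD     → [-1, -1, -2]
SWAP    → [-1, -2, -1]
STORE 0 → [-1, -2]
STORE 2 → [-1]
NEG     → [1]
NEG     → [-1]
NEG     → [1]

1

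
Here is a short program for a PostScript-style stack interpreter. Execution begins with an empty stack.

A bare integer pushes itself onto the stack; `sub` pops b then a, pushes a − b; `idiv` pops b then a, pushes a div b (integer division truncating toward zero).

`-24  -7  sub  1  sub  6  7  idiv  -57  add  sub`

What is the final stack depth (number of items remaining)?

-24  -> -24
-7   -> -24 -7
sub  -> -17
1    -> -17 1
sub  -> -18
6    -> -18 6
7    -> -18 6 7
idiv -> -18 0
-57  -> -18 0 -57
add  -> -18 -57
sub  -> 39

1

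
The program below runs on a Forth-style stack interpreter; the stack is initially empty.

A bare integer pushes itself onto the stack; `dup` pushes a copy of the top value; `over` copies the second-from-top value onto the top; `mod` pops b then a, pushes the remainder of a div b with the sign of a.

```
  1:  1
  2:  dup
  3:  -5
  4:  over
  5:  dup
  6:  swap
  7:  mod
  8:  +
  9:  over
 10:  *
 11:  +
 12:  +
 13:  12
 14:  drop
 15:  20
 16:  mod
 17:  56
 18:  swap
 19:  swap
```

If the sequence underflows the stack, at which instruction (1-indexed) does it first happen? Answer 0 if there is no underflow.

1    : 1
dup  : 1 1
-5   : 1 1 -5
over : 1 1 -5 1
dup  : 1 1 -5 1 1
swap : 1 1 -5 1 1
mod  : 1 1 -5 0
+    : 1 1 -5
over : 1 1 -5 1
*    : 1 1 -5
+    : 1 -4
+    : -3
12   : -3 12
drop : -3
20   : -3 20
mod  : -3
56   : -3 56
swap : 56 -3
swap : -3 56

0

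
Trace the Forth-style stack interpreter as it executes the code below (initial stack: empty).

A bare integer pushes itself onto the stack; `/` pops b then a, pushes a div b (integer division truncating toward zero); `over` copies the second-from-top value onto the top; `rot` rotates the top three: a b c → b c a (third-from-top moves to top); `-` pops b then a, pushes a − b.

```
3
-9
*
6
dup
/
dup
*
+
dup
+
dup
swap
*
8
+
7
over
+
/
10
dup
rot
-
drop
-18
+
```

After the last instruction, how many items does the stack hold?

1

3     [3]
-9    [3, -9]
*     [-27]
6     [-27, 6]
dup   [-27, 6, 6]
/     [-27, 1]
dup   [-27, 1, 1]
*     [-27, 1]
+     [-26]
dup   [-26, -26]
+     [-52]
dup   [-52, -52]
swap  [-52, -52]
*     [2704]
8     [2704, 8]
+     [2712]
7     [2712, 7]
over  [2712, 7, 2712]
+     [2712, 2719]
/     [0]
10    [0, 10]
dup   [0, 10, 10]
rot   [10, 10, 0]
-     [10, 10]
drop  [10]
-18   [10, -18]
+     [-8]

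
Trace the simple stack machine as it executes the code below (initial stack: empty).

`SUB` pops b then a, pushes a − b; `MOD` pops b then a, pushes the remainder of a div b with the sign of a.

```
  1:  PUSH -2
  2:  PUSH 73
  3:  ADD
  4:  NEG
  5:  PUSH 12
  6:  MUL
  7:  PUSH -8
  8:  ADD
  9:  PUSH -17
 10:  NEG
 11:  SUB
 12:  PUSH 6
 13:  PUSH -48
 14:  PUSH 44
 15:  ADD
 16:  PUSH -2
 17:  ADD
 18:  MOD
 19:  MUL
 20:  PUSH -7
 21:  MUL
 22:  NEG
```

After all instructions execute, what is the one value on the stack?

0

PUSH -2   [-2]
PUSH 73   [-2, 73]
ADD       [71]
NEG       [-71]
PUSH 12   [-71, 12]
MUL       [-852]
PUSH -8   [-852, -8]
ADD       [-860]
PUSH -17  [-860, -17]
NEG       [-860, 17]
SUB       [-877]
PUSH 6    [-877, 6]
PUSH -48  [-877, 6, -48]
PUSH 44   [-877, 6, -48, 44]
ADD       [-877, 6, -4]
PUSH -2   [-877, 6, -4, -2]
ADD       [-877, 6, -6]
MOD       [-877, 0]
MUL       [0]
PUSH -7   [0, -7]
MUL       [0]
NEG       [0]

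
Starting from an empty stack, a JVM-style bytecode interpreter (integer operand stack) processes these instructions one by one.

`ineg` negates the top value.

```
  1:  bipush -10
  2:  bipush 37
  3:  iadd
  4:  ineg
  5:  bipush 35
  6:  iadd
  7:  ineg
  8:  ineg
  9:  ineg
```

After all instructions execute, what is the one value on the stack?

-8

bipush -10 -> [-10]
bipush 37  -> [-10, 37]
iadd       -> [27]
ineg       -> [-27]
bipush 35  -> [-27, 35]
iadd       -> [8]
ineg       -> [-8]
ineg       -> [8]
ineg       -> [-8]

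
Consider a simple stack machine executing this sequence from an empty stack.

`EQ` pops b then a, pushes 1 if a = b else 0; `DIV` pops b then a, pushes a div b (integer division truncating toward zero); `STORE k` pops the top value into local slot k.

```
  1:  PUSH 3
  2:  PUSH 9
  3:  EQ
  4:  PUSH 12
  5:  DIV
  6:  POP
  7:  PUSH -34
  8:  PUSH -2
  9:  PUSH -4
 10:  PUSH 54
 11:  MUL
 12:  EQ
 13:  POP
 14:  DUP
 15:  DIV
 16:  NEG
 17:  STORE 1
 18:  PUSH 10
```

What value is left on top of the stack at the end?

PUSH 3   → 3
PUSH 9   → 3 9
EQ       → 0
PUSH 12  → 0 12
DIV      → 0
POP      → (empty)
PUSH -34 → -34
PUSH -2  → -34 -2
PUSH -4  → -34 -2 -4
PUSH 54  → -34 -2 -4 54
MUL      → -34 -2 -216
EQ       → -34 0
POP      → -34
DUP      → -34 -34
DIV      → 1
NEG      → -1
STORE 1  → (empty)
PUSH 10  → 10

10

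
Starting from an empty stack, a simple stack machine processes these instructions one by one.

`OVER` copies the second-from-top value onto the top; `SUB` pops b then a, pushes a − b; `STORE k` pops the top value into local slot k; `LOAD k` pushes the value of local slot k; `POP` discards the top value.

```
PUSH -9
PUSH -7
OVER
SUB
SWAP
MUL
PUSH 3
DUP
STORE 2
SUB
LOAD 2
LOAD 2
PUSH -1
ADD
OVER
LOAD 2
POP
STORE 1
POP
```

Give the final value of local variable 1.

PUSH -9  [-9]
PUSH -7  [-9, -7]
OVER     [-9, -7, -9]
SUB      [-9, 2]
SWAP     [2, -9]
MUL      [-18]
PUSH 3   [-18, 3]
DUP      [-18, 3, 3]
STORE 2  [-18, 3]
SUB      [-21]
LOAD 2   [-21, 3]
LOAD 2   [-21, 3, 3]
PUSH -1  [-21, 3, 3, -1]
ADD      [-21, 3, 2]
OVER     [-21, 3, 2, 3]
LOAD 2   [-21, 3, 2, 3, 3]
POP      [-21, 3, 2, 3]
STORE 1  [-21, 3, 2]
POP      [-21, 3]

3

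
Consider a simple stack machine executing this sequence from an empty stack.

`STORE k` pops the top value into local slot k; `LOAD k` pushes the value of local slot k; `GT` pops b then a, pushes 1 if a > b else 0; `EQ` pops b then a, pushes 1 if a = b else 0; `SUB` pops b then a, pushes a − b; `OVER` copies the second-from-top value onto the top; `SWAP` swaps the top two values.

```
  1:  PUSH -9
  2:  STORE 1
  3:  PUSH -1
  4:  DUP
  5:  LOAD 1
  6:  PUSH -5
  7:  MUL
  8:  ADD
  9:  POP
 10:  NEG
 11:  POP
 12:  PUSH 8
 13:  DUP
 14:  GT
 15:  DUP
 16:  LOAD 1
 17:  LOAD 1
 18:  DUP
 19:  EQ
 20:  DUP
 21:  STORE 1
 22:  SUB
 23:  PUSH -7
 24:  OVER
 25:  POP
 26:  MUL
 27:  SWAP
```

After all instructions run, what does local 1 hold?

PUSH -9 -> [-9]
STORE 1 -> []
PUSH -1 -> [-1]
DUP     -> [-1, -1]
LOAD 1  -> [-1, -1, -9]
PUSH -5 -> [-1, -1, -9, -5]
MUL     -> [-1, -1, 45]
ADD     -> [-1, 44]
POP     -> [-1]
NEG     -> [1]
POP     -> []
PUSH 8  -> [8]
DUP     -> [8, 8]
GT      -> [0]
DUP     -> [0, 0]
LOAD 1  -> [0, 0, -9]
LOAD 1  -> [0, 0, -9, -9]
DUP     -> [0, 0, -9, -9, -9]
EQ      -> [0, 0, -9, 1]
DUP     -> [0, 0, -9, 1, 1]
STORE 1 -> [0, 0, -9, 1]
SUB     -> [0, 0, -10]
PUSH -7 -> [0, 0, -10, -7]
OVER    -> [0, 0, -10, -7, -10]
POP     -> [0, 0, -10, -7]
MUL     -> [0, 0, 70]
SWAP    -> [0, 70, 0]

1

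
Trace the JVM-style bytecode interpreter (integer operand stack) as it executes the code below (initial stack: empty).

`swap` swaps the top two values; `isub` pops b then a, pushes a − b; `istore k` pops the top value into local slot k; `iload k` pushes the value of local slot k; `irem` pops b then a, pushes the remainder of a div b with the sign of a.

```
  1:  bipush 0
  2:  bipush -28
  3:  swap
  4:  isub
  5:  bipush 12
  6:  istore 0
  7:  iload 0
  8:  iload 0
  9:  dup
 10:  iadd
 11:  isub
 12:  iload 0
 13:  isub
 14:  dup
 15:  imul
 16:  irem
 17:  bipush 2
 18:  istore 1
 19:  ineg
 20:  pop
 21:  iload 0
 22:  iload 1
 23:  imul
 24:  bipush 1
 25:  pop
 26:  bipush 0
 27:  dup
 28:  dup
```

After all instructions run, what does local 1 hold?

2

bipush 0   -> [0]
bipush -28 -> [0, -28]
swap       -> [-28, 0]
isub       -> [-28]
bipush 12  -> [-28, 12]
istore 0   -> [-28]
iload 0    -> [-28, 12]
iload 0    -> [-28, 12, 12]
dup        -> [-28, 12, 12, 12]
iadd       -> [-28, 12, 24]
isub       -> [-28, -12]
iload 0    -> [-28, -12, 12]
isub       -> [-28, -24]
dup        -> [-28, -24, -24]
imul       -> [-28, 576]
irem       -> [-28]
bipush 2   -> [-28, 2]
istore 1   -> [-28]
ineg       -> [28]
pop        -> []
iload 0    -> [12]
iload 1    -> [12, 2]
imul       -> [24]
bipush 1   -> [24, 1]
pop        -> [24]
bipush 0   -> [24, 0]
dup        -> [24, 0, 0]
dup        -> [24, 0, 0, 0]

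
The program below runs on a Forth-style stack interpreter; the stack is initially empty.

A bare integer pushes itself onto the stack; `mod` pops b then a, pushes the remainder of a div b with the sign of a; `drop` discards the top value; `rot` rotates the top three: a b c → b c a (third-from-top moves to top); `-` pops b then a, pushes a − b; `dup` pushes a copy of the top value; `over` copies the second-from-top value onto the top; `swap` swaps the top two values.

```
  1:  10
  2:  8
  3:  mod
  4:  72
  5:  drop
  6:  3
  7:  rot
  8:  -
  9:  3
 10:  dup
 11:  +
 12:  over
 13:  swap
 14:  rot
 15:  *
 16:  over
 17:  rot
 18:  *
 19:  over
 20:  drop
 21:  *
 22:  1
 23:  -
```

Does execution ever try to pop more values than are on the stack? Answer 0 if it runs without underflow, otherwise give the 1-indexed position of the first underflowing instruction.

7

10   → 10
8    → 10 8
mod  → 2
72   → 2 72
drop → 2
3    → 2 3
rot  — needs 3 operands, stack has 2 → underflow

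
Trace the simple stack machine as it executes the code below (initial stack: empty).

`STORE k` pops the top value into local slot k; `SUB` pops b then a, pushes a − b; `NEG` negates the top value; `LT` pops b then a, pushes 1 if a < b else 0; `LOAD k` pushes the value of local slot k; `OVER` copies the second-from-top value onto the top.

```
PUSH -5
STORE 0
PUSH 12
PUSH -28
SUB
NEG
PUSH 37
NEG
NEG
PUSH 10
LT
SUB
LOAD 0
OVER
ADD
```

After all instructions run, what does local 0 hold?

-5

PUSH -5  -> [-5]
STORE 0  -> []
PUSH 12  -> [12]
PUSH -28 -> [12, -28]
SUB      -> [40]
NEG      -> [-40]
PUSH 37  -> [-40, 37]
NEG      -> [-40, -37]
NEG      -> [-40, 37]
PUSH 10  -> [-40, 37, 10]
LT       -> [-40, 0]
SUB      -> [-40]
LOAD 0   -> [-40, -5]
OVER     -> [-40, -5, -40]
ADD      -> [-40, -45]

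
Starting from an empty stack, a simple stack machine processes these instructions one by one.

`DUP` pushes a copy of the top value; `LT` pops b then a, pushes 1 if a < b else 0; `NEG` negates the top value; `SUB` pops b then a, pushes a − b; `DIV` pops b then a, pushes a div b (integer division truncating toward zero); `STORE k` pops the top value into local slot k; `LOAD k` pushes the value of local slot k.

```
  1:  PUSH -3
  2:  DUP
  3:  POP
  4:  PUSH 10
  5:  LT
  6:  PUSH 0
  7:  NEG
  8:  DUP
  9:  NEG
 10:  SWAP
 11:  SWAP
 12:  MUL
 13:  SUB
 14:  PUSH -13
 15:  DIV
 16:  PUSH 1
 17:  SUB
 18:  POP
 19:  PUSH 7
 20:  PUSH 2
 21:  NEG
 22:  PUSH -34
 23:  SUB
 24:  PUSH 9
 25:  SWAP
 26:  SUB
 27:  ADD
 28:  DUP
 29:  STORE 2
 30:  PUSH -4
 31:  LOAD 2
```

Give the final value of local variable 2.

PUSH -3  → [-3]
DUP      → [-3, -3]
POP      → [-3]
PUSH 10  → [-3, 10]
LT       → [1]
PUSH 0   → [1, 0]
NEG      → [1, 0]
DUP      → [1, 0, 0]
NEG      → [1, 0, 0]
SWAP     → [1, 0, 0]
SWAP     → [1, 0, 0]
MUL      → [1, 0]
SUB      → [1]
PUSH -13 → [1, -13]
DIV      → [0]
PUSH 1   → [0, 1]
SUB      → [-1]
POP      → []
PUSH 7   → [7]
PUSH 2   → [7, 2]
NEG      → [7, -2]
PUSH -34 → [7, -2, -34]
SUB      → [7, 32]
PUSH 9   → [7, 32, 9]
SWAP     → [7, 9, 32]
SUB      → [7, -23]
ADD      → [-16]
DUP      → [-16, -16]
STORE 2  → [-16]
PUSH -4  → [-16, -4]
LOAD 2   → [-16, -4, -16]

-16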